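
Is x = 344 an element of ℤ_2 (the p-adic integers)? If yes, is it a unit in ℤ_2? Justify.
x ∈ ℤ_2 but not a unit; v_2(x) = 3 > 0

ℤ_2 = {x ∈ ℚ_2 : v_2(x) ≥ 0} and ℤ_2^× = {x ∈ ℤ_2 : v_2(x) = 0}. Here v_2(344) = v_2(num) − v_2(den) = 3; compare against these criteria.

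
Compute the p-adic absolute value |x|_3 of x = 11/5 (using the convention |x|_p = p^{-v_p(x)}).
|11/5|_3 = 1

Step 1 — compute v_3(x) by factoring powers of 3 out of the numerator and denominator: v_3(11/5) = 0. Step 2 — apply |x|_p = p^{-v_p(x)} = 3^{0} = 1.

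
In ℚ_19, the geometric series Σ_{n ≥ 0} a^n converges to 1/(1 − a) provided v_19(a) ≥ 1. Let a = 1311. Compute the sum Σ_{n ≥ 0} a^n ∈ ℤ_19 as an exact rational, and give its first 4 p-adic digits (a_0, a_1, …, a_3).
Σ a^n = 1/(1 − a) = -1/1310;  first 4 digits = (1, 12, 14, 2)

v_19(a) = 1 ≥ 1, so the series converges in ℤ_19 to 1/(1 − a) = 1/(1 − 1311) = -1/1310. Expand this rational in ℤ_19: compute digits iteratively via d_i = x_i mod 19, x_{i+1} = (x_i − d_i)/19. The first 4 digits are (1, 12, 14, 2).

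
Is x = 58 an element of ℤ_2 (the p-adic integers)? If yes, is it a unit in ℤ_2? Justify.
x ∈ ℤ_2 but not a unit; v_2(x) = 1 > 0

ℤ_2 = {x ∈ ℚ_2 : v_2(x) ≥ 0} and ℤ_2^× = {x ∈ ℤ_2 : v_2(x) = 0}. Here v_2(58) = v_2(num) − v_2(den) = 1; compare against these criteria.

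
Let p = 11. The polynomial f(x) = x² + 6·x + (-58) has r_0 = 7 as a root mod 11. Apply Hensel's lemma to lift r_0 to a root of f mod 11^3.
r_2 = 1173 (mod 1331)

Hensel: r_{i+1} = r_i − f(r_i)·(f′(r_i))^{-1} mod 11^{i+2}, f′(x) = 2x + 6. Iterate:
  r_0 = 7 (mod 11)
  r_1 = 84 (mod 121)
  r_2 = 1173 (mod 1331)
Final: r = 1173 satisfies f(r) ≡ 0 mod 11^3.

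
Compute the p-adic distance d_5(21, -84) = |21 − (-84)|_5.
d_5(21, -84) = 1/5

Step 1 — x − y = 21 − (-84) = 105. Step 2 — v_5(105) = 1 (factor: 105 = (5^1 · 21); the sign does not affect v_p). Step 3 — |x − y|_5 = 5^{-1} = 1/5.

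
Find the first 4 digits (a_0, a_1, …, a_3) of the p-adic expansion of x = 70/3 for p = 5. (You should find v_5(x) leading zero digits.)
(a_0, …, a_3) = (0, 3, 2, 3)

v_5(70/3) = 1, so a_0 = ... = a_0 = 0. Factor out: x = 5^1 · u with u = 14/3 a unit in ℤ_5. Expand u iteratively via a_{v+i} = u_i mod 5, u_{i+1} = (u_i − a_{v+i})/5:
  u_0 = 14/3;  a_1 = 3;  u_1 = (u_0 − 3)/5 = 1/3
  u_1 = 1/3;  a_2 = 2;  u_2 = (u_1 − 2)/5 = -1/3
  u_2 = -1/3;  a_3 = 3;  u_3 = (u_2 − 3)/5 = -2/3
Digits: (0, 3, 2, 3).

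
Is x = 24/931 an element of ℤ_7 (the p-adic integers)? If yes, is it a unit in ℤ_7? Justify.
x ∉ ℤ_7 (v_7(x) = -2 < 0)

ℤ_7 = {x ∈ ℚ_7 : v_7(x) ≥ 0} and ℤ_7^× = {x ∈ ℤ_7 : v_7(x) = 0}. Here v_7(24/931) = v_7(num) − v_7(den) = -2; compare against these criteria.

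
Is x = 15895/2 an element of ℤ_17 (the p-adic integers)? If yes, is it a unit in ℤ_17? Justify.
x ∈ ℤ_17 but not a unit; v_17(x) = 2 > 0

ℤ_17 = {x ∈ ℚ_17 : v_17(x) ≥ 0} and ℤ_17^× = {x ∈ ℤ_17 : v_17(x) = 0}. Here v_17(15895/2) = v_17(num) − v_17(den) = 2; compare against these criteria.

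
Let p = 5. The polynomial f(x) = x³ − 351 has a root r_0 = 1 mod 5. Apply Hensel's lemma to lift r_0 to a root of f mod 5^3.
r_2 = 76 (mod 125)

Hensel: r_{i+1} = r_i − f(r_i)/f′(r_i) mod 5^{i+2}, where f′(x) = 3x². Iterate:
  r_0 = 1 (mod 5)
  r_1 = 1 (mod 25)
  r_2 = 76 (mod 125)
Final: r = 76 with f(r) ≡ 0 mod 5^3.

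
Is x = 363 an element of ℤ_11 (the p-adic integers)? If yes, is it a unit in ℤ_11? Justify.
x ∈ ℤ_11 but not a unit; v_11(x) = 2 > 0

ℤ_11 = {x ∈ ℚ_11 : v_11(x) ≥ 0} and ℤ_11^× = {x ∈ ℤ_11 : v_11(x) = 0}. Here v_11(363) = v_11(num) − v_11(den) = 2; compare against these criteria.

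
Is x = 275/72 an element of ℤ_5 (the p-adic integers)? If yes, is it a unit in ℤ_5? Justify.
x ∈ ℤ_5 but not a unit; v_5(x) = 2 > 0

ℤ_5 = {x ∈ ℚ_5 : v_5(x) ≥ 0} and ℤ_5^× = {x ∈ ℤ_5 : v_5(x) = 0}. Here v_5(275/72) = v_5(num) − v_5(den) = 2; compare against these criteria.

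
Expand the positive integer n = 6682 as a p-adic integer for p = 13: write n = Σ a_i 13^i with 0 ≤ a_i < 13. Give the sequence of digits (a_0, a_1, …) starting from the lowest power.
(a_0, a_1, …) = (0, 7, 0, 3)

Repeated division by 13 gives the digits low-to-high: 6682 = 7·13^1 + 3·13^3. Digit sequence: (0, 7, 0, 3).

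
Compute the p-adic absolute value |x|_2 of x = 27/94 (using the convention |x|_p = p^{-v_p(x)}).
|27/94|_2 = 2

Step 1 — compute v_2(x) by factoring powers of 2 out of the numerator and denominator: v_2(27/94) = -1. Step 2 — apply |x|_p = p^{-v_p(x)} = 2^{1} = 2.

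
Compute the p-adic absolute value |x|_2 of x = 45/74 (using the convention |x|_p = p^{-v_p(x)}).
|45/74|_2 = 2

Step 1 — compute v_2(x) by factoring powers of 2 out of the numerator and denominator: v_2(45/74) = -1. Step 2 — apply |x|_p = p^{-v_p(x)} = 2^{1} = 2.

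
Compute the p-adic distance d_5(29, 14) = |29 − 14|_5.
d_5(29, 14) = 1/5

Step 1 — x − y = 29 − 14 = 15. Step 2 — v_5(15) = 1 (factor: 15 = (5^1 · 3); the sign does not affect v_p). Step 3 — |x − y|_5 = 5^{-1} = 1/5.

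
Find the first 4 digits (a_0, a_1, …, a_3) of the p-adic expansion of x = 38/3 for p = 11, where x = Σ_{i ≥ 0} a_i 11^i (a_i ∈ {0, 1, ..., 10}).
(a_0, …, a_3) = (9, 4, 7, 3)

v_11(38/3) = 0 (numerator and denominator both coprime to 11), so x ∈ ℤ_11^×. Compute digits iteratively via a_i = x_i mod 11, x_{i+1} = (x_i − a_i)/11, with x_0 = x:
  x_0 = 38/3;  a_0 = 9;  x_1 = (x_0 − 9)/11 = 1/3
  x_1 = 1/3;  a_1 = 4;  x_2 = (x_1 − 4)/11 = -1/3
  x_2 = -1/3;  a_2 = 7;  x_3 = (x_2 − 7)/11 = -2/3
  x_3 = -2/3;  a_3 = 3;  x_4 = (x_3 − 3)/11 = -1/3
Digits: (9, 4, 7, 3).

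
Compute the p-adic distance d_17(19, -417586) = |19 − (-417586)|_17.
d_17(19, -417586) = 1/83521

Step 1 — x − y = 19 − (-417586) = 417605. Step 2 — v_17(417605) = 4 (factor: 417605 = (17^4 · 5); the sign does not affect v_p). Step 3 — |x − y|_17 = 17^{-4} = 1/83521.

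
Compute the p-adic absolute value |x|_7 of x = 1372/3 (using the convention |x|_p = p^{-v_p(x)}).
|1372/3|_7 = 1/343

Step 1 — compute v_7(x) by factoring powers of 7 out of the numerator and denominator: v_7(1372/3) = 3. Step 2 — apply |x|_p = p^{-v_p(x)} = 7^{-3} = 1/343.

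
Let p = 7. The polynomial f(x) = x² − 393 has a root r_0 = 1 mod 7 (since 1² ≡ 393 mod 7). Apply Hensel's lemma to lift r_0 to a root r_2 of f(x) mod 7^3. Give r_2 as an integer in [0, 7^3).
r_2 = 197 (mod 343)

Hensel's recurrence: r_{i+1} = r_i − f(r_i)·(f′(r_i))^{-1} mod 7^{i+2}, with f′(x) = 2x. Iterate:
  r_0 = 1 (mod 7)
  r_1 = 1 (mod 49)
  r_2 = 197 (mod 343)
Final: r_2 = 197, and one checks f(r_2) ≡ 0 mod 7^3.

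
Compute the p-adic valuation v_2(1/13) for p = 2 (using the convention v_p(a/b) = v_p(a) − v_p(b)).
v_2(1/13) = 0

Factor powers of 2 from the numerator and denominator of the reduced fraction: 1 = 2^0 · 1 and 13 = 2^0 · 13. Apply v_p(a/b) = v_p(a) − v_p(b): v_2(1/13) = 0 − 0 = 0.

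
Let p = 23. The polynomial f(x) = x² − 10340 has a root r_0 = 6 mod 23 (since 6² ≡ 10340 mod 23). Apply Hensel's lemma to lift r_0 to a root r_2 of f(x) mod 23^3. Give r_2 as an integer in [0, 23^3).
r_2 = 7918 (mod 12167)

Hensel's recurrence: r_{i+1} = r_i − f(r_i)·(f′(r_i))^{-1} mod 23^{i+2}, with f′(x) = 2x. Iterate:
  r_0 = 6 (mod 23)
  r_1 = 512 (mod 529)
  r_2 = 7918 (mod 12167)
Final: r_2 = 7918, and one checks f(r_2) ≡ 0 mod 23^3.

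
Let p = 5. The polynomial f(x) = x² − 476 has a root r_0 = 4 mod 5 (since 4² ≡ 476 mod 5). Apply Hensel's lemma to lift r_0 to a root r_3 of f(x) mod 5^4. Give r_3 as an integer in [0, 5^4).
r_3 = 74 (mod 625)

Hensel's recurrence: r_{i+1} = r_i − f(r_i)·(f′(r_i))^{-1} mod 5^{i+2}, with f′(x) = 2x. Iterate:
  r_0 = 4 (mod 5)
  r_1 = 24 (mod 25)
  r_2 = 74 (mod 125)
  r_3 = 74 (mod 625)
Final: r_3 = 74, and one checks f(r_3) ≡ 0 mod 5^4.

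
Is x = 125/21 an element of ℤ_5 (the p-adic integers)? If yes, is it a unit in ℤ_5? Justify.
x ∈ ℤ_5 but not a unit; v_5(x) = 3 > 0

ℤ_5 = {x ∈ ℚ_5 : v_5(x) ≥ 0} and ℤ_5^× = {x ∈ ℤ_5 : v_5(x) = 0}. Here v_5(125/21) = v_5(num) − v_5(den) = 3; compare against these criteria.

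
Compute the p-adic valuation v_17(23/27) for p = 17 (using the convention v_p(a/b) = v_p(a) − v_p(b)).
v_17(23/27) = 0

Factor powers of 17 from the numerator and denominator of the reduced fraction: 23 = 17^0 · 23 and 27 = 17^0 · 27. Apply v_p(a/b) = v_p(a) − v_p(b): v_17(23/27) = 0 − 0 = 0.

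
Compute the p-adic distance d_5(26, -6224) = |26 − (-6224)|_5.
d_5(26, -6224) = 1/3125

Step 1 — x − y = 26 − (-6224) = 6250. Step 2 — v_5(6250) = 5 (factor: 6250 = (5^5 · 2); the sign does not affect v_p). Step 3 — |x − y|_5 = 5^{-5} = 1/3125.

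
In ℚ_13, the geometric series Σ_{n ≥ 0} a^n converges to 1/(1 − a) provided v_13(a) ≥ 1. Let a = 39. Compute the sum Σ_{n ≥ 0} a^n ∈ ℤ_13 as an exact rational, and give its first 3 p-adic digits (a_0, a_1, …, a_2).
Σ a^n = 1/(1 − a) = -1/38;  first 3 digits = (1, 3, 9)

v_13(a) = 1 ≥ 1, so the series converges in ℤ_13 to 1/(1 − a) = 1/(1 − 39) = -1/38. Expand this rational in ℤ_13: compute digits iteratively via d_i = x_i mod 13, x_{i+1} = (x_i − d_i)/13. The first 3 digits are (1, 3, 9).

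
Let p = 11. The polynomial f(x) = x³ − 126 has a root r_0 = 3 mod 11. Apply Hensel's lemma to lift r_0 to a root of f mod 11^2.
r_1 = 47 (mod 121)

Hensel: r_{i+1} = r_i − f(r_i)/f′(r_i) mod 11^{i+2}, where f′(x) = 3x². Iterate:
  r_0 = 3 (mod 11)
  r_1 = 47 (mod 121)
Final: r = 47 with f(r) ≡ 0 mod 11^2.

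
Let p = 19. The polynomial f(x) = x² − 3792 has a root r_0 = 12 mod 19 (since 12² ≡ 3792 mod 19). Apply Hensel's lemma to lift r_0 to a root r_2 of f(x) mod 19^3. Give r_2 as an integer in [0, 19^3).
r_2 = 3774 (mod 6859)

Hensel's recurrence: r_{i+1} = r_i − f(r_i)·(f′(r_i))^{-1} mod 19^{i+2}, with f′(x) = 2x. Iterate:
  r_0 = 12 (mod 19)
  r_1 = 164 (mod 361)
  r_2 = 3774 (mod 6859)
Final: r_2 = 3774, and one checks f(r_2) ≡ 0 mod 19^3.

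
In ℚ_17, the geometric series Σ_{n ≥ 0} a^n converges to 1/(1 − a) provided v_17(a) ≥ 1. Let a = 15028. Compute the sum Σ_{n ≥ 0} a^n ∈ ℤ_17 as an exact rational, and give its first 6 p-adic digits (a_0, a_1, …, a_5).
Σ a^n = 1/(1 − a) = -1/15027;  first 6 digits = (1, 0, 1, 3, 1, 6)

v_17(a) = 2 ≥ 1, so the series converges in ℤ_17 to 1/(1 − a) = 1/(1 − 15028) = -1/15027. Expand this rational in ℤ_17: compute digits iteratively via d_i = x_i mod 17, x_{i+1} = (x_i − d_i)/17. The first 6 digits are (1, 0, 1, 3, 1, 6).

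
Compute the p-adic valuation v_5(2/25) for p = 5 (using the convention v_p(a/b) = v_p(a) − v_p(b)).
v_5(2/25) = -2

Factor powers of 5 from the numerator and denominator of the reduced fraction: 2 = 5^0 · 2 and 25 = 5^2 · 1. Apply v_p(a/b) = v_p(a) − v_p(b): v_5(2/25) = 0 − 2 = -2.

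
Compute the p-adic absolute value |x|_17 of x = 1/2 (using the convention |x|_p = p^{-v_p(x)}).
|1/2|_17 = 1

Step 1 — compute v_17(x) by factoring powers of 17 out of the numerator and denominator: v_17(1/2) = 0. Step 2 — apply |x|_p = p^{-v_p(x)} = 17^{0} = 1.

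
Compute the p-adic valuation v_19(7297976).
v_19(7297976) = 4

v_19(n) is the largest exponent k such that 19^k divides n. Factor out: 7297976 = 19^4 · 56. (Sign doesn't affect v_p.) So v_19(7297976) = 4.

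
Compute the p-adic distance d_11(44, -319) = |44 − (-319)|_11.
d_11(44, -319) = 1/121

Step 1 — x − y = 44 − (-319) = 363. Step 2 — v_11(363) = 2 (factor: 363 = (11^2 · 3); the sign does not affect v_p). Step 3 — |x − y|_11 = 11^{-2} = 1/121.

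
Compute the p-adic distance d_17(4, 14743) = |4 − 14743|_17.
d_17(4, 14743) = 1/4913

Step 1 — x − y = 4 − 14743 = -14739. Step 2 — v_17(-14739) = 3 (factor: -14739 = −(17^3 · 3); the sign does not affect v_p). Step 3 — |x − y|_17 = 17^{-3} = 1/4913.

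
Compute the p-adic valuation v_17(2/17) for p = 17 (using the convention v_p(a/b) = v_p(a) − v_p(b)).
v_17(2/17) = -1

Factor powers of 17 from the numerator and denominator of the reduced fraction: 2 = 17^0 · 2 and 17 = 17^1 · 1. Apply v_p(a/b) = v_p(a) − v_p(b): v_17(2/17) = 0 − 1 = -1.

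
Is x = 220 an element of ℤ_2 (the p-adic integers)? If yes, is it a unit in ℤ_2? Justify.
x ∈ ℤ_2 but not a unit; v_2(x) = 2 > 0

ℤ_2 = {x ∈ ℚ_2 : v_2(x) ≥ 0} and ℤ_2^× = {x ∈ ℤ_2 : v_2(x) = 0}. Here v_2(220) = v_2(num) − v_2(den) = 2; compare against these criteria.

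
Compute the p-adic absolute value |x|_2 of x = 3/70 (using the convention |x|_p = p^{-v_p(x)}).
|3/70|_2 = 2

Step 1 — compute v_2(x) by factoring powers of 2 out of the numerator and denominator: v_2(3/70) = -1. Step 2 — apply |x|_p = p^{-v_p(x)} = 2^{1} = 2.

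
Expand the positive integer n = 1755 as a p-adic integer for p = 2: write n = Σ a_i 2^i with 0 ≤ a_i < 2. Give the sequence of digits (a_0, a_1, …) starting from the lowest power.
(a_0, a_1, …) = (1, 1, 0, 1, 1, 0, 1, 1, 0, 1, 1)

Repeated division by 2 gives the digits low-to-high: 1755 = 1 + 1·2^1 + 1·2^3 + 1·2^4 + 1·2^6 + 1·2^7 + 1·2^9 + 1·2^10. Digit sequence: (1, 1, 0, 1, 1, 0, 1, 1, 0, 1, 1).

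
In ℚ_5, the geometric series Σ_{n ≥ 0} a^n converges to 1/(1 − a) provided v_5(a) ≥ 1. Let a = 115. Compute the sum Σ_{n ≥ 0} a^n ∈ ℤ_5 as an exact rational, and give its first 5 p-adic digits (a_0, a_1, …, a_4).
Σ a^n = 1/(1 − a) = -1/114;  first 5 digits = (1, 3, 3, 3, 0)

v_5(a) = 1 ≥ 1, so the series converges in ℤ_5 to 1/(1 − a) = 1/(1 − 115) = -1/114. Expand this rational in ℤ_5: compute digits iteratively via d_i = x_i mod 5, x_{i+1} = (x_i − d_i)/5. The first 5 digits are (1, 3, 3, 3, 0).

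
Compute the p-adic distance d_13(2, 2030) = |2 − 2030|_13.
d_13(2, 2030) = 1/169

Step 1 — x − y = 2 − 2030 = -2028. Step 2 — v_13(-2028) = 2 (factor: -2028 = −(13^2 · 12); the sign does not affect v_p). Step 3 — |x − y|_13 = 13^{-2} = 1/169.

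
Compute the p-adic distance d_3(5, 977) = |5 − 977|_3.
d_3(5, 977) = 1/243

Step 1 — x − y = 5 − 977 = -972. Step 2 — v_3(-972) = 5 (factor: -972 = −(3^5 · 4); the sign does not affect v_p). Step 3 — |x − y|_3 = 3^{-5} = 1/243.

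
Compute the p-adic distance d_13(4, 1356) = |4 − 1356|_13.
d_13(4, 1356) = 1/169

Step 1 — x − y = 4 − 1356 = -1352. Step 2 — v_13(-1352) = 2 (factor: -1352 = −(13^2 · 8); the sign does not affect v_p). Step 3 — |x − y|_13 = 13^{-2} = 1/169.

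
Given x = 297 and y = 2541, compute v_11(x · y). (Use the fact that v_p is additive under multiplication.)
v_11(754677) = 3

v_p(x) = 1 (factor: 297 = 11^1 · 27); v_p(y) = 2 (factor: 2541 = 11^2 · 21). Additivity: v_p(xy) = v_p(x) + v_p(y) = 1 + 2 = 3. (Direct check: xy = 754677 = 11^3 · (567).)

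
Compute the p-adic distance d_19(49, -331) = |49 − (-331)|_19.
d_19(49, -331) = 1/19

Step 1 — x − y = 49 − (-331) = 380. Step 2 — v_19(380) = 1 (factor: 380 = (19^1 · 20); the sign does not affect v_p). Step 3 — |x − y|_19 = 19^{-1} = 1/19.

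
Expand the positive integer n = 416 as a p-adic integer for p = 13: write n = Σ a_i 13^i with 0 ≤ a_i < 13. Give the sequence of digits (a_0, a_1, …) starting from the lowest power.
(a_0, a_1, …) = (0, 6, 2)

Repeated division by 13 gives the digits low-to-high: 416 = 6·13^1 + 2·13^2. Digit sequence: (0, 6, 2).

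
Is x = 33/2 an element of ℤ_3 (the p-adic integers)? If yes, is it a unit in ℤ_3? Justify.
x ∈ ℤ_3 but not a unit; v_3(x) = 1 > 0

ℤ_3 = {x ∈ ℚ_3 : v_3(x) ≥ 0} and ℤ_3^× = {x ∈ ℤ_3 : v_3(x) = 0}. Here v_3(33/2) = v_3(num) − v_3(den) = 1; compare against these criteria.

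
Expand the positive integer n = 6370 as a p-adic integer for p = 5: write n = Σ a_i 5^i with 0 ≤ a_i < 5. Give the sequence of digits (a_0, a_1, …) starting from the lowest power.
(a_0, a_1, …) = (0, 4, 4, 0, 0, 2)

Repeated division by 5 gives the digits low-to-high: 6370 = 4·5^1 + 4·5^2 + 2·5^5. Digit sequence: (0, 4, 4, 0, 0, 2).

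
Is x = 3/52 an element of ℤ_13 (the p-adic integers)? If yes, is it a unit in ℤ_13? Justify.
x ∉ ℤ_13 (v_13(x) = -1 < 0)

ℤ_13 = {x ∈ ℚ_13 : v_13(x) ≥ 0} and ℤ_13^× = {x ∈ ℤ_13 : v_13(x) = 0}. Here v_13(3/52) = v_13(num) − v_13(den) = -1; compare against these criteria.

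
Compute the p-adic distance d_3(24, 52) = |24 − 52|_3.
d_3(24, 52) = 1

Step 1 — x − y = 24 − 52 = -28. Step 2 — v_3(-28) = 0 (factor: -28 = −(3^0 · 28); the sign does not affect v_p). Step 3 — |x − y|_3 = 3^{0} = 1.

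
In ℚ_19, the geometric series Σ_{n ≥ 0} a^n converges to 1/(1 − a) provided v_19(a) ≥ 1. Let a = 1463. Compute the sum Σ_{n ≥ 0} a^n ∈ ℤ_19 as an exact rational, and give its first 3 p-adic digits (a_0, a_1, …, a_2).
Σ a^n = 1/(1 − a) = -1/1462;  first 3 digits = (1, 1, 5)

v_19(a) = 1 ≥ 1, so the series converges in ℤ_19 to 1/(1 − a) = 1/(1 − 1463) = -1/1462. Expand this rational in ℤ_19: compute digits iteratively via d_i = x_i mod 19, x_{i+1} = (x_i − d_i)/19. The first 3 digits are (1, 1, 5).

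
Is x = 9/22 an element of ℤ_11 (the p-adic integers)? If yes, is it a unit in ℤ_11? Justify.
x ∉ ℤ_11 (v_11(x) = -1 < 0)

ℤ_11 = {x ∈ ℚ_11 : v_11(x) ≥ 0} and ℤ_11^× = {x ∈ ℤ_11 : v_11(x) = 0}. Here v_11(9/22) = v_11(num) − v_11(den) = -1; compare against these criteria.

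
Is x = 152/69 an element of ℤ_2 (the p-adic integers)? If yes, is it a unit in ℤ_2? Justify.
x ∈ ℤ_2 but not a unit; v_2(x) = 3 > 0

ℤ_2 = {x ∈ ℚ_2 : v_2(x) ≥ 0} and ℤ_2^× = {x ∈ ℤ_2 : v_2(x) = 0}. Here v_2(152/69) = v_2(num) − v_2(den) = 3; compare against these criteria.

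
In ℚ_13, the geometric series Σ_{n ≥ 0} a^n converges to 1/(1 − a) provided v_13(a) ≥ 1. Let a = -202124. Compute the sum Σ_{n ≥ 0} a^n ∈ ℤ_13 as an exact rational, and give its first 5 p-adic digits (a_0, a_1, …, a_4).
Σ a^n = 1/(1 − a) = 1/202125;  first 5 digits = (1, 0, 0, 12, 5)

v_13(a) = 3 ≥ 1, so the series converges in ℤ_13 to 1/(1 − a) = 1/(1 − (-202124)) = 1/202125. Expand this rational in ℤ_13: compute digits iteratively via d_i = x_i mod 13, x_{i+1} = (x_i − d_i)/13. The first 5 digits are (1, 0, 0, 12, 5).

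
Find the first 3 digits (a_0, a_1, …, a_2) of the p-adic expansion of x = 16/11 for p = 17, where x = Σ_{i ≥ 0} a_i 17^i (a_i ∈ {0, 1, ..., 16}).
(a_0, …, a_2) = (3, 3, 6)

v_17(16/11) = 0 (numerator and denominator both coprime to 17), so x ∈ ℤ_17^×. Compute digits iteratively via a_i = x_i mod 17, x_{i+1} = (x_i − a_i)/17, with x_0 = x:
  x_0 = 16/11;  a_0 = 3;  x_1 = (x_0 − 3)/17 = -1/11
  x_1 = -1/11;  a_1 = 3;  x_2 = (x_1 − 3)/17 = -2/11
  x_2 = -2/11;  a_2 = 6;  x_3 = (x_2 − 6)/17 = -4/11
Digits: (3, 3, 6).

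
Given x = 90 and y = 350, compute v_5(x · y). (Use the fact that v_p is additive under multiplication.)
v_5(31500) = 3

v_p(x) = 1 (factor: 90 = 5^1 · 18); v_p(y) = 2 (factor: 350 = 5^2 · 14). Additivity: v_p(xy) = v_p(x) + v_p(y) = 1 + 2 = 3. (Direct check: xy = 31500 = 5^3 · (252).)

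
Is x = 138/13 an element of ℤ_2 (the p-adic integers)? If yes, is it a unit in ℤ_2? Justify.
x ∈ ℤ_2 but not a unit; v_2(x) = 1 > 0

ℤ_2 = {x ∈ ℚ_2 : v_2(x) ≥ 0} and ℤ_2^× = {x ∈ ℤ_2 : v_2(x) = 0}. Here v_2(138/13) = v_2(num) − v_2(den) = 1; compare against these criteria.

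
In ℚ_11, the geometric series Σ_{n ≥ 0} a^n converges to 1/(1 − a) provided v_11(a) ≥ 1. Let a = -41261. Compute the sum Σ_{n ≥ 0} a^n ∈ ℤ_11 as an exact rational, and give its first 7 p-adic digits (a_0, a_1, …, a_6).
Σ a^n = 1/(1 − a) = 1/41262;  first 7 digits = (1, 0, 0, 2, 8, 10, 3)

v_11(a) = 3 ≥ 1, so the series converges in ℤ_11 to 1/(1 − a) = 1/(1 − (-41261)) = 1/41262. Expand this rational in ℤ_11: compute digits iteratively via d_i = x_i mod 11, x_{i+1} = (x_i − d_i)/11. The first 7 digits are (1, 0, 0, 2, 8, 10, 3).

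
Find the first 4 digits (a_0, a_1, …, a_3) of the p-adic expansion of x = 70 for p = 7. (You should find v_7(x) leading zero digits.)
(a_0, …, a_3) = (0, 3, 1, 0)

v_7(70) = 1, so a_0 = ... = a_0 = 0. Factor out: x = 7^1 · u with u = 10 a unit in ℤ_7. Expand u iteratively via a_{v+i} = u_i mod 7, u_{i+1} = (u_i − a_{v+i})/7:
  u_0 = 10;  a_1 = 3;  u_1 = (u_0 − 3)/7 = 1
  u_1 = 1;  a_2 = 1;  u_2 = (u_1 − 1)/7 = 0
  u_2 = 0;  a_3 = 0;  u_3 = (u_2 − 0)/7 = 0
Digits: (0, 3, 1, 0).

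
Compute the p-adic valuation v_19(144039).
v_19(144039) = 3

v_19(n) is the largest exponent k such that 19^k divides n. Factor out: 144039 = 19^3 · 21. (Sign doesn't affect v_p.) So v_19(144039) = 3.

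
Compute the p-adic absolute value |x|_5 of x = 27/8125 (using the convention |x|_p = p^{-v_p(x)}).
|27/8125|_5 = 625

Step 1 — compute v_5(x) by factoring powers of 5 out of the numerator and denominator: v_5(27/8125) = -4. Step 2 — apply |x|_p = p^{-v_p(x)} = 5^{4} = 625.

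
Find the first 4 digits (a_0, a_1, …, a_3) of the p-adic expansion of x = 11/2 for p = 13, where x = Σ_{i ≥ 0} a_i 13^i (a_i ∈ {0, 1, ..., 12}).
(a_0, …, a_3) = (12, 6, 6, 6)

v_13(11/2) = 0 (numerator and denominator both coprime to 13), so x ∈ ℤ_13^×. Compute digits iteratively via a_i = x_i mod 13, x_{i+1} = (x_i − a_i)/13, with x_0 = x:
  x_0 = 11/2;  a_0 = 12;  x_1 = (x_0 − 12)/13 = -1/2
  x_1 = -1/2;  a_1 = 6;  x_2 = (x_1 − 6)/13 = -1/2
  x_2 = -1/2;  a_2 = 6;  x_3 = (x_2 − 6)/13 = -1/2
  x_3 = -1/2;  a_3 = 6;  x_4 = (x_3 − 6)/13 = -1/2
Digits: (12, 6, 6, 6).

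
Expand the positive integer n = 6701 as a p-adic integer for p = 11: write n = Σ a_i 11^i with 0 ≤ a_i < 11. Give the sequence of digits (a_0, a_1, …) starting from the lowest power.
(a_0, a_1, …) = (2, 4, 0, 5)

Repeated division by 11 gives the digits low-to-high: 6701 = 2 + 4·11^1 + 5·11^3. Digit sequence: (2, 4, 0, 5).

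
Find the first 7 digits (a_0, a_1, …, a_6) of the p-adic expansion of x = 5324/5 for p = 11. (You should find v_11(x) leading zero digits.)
(a_0, …, a_6) = (0, 0, 0, 3, 2, 2, 2)

v_11(5324/5) = 3, so a_0 = ... = a_2 = 0. Factor out: x = 11^3 · u with u = 4/5 a unit in ℤ_11. Expand u iteratively via a_{v+i} = u_i mod 11, u_{i+1} = (u_i − a_{v+i})/11:
  u_0 = 4/5;  a_3 = 3;  u_1 = (u_0 − 3)/11 = -1/5
  u_1 = -1/5;  a_4 = 2;  u_2 = (u_1 − 2)/11 = -1/5
  u_2 = -1/5;  a_5 = 2;  u_3 = (u_2 − 2)/11 = -1/5
  u_3 = -1/5;  a_6 = 2;  u_4 = (u_3 − 2)/11 = -1/5
Digits: (0, 0, 0, 3, 2, 2, 2).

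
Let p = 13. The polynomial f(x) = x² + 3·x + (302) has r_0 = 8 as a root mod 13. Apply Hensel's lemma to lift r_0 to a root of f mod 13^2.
r_1 = 112 (mod 169)

Hensel: r_{i+1} = r_i − f(r_i)·(f′(r_i))^{-1} mod 13^{i+2}, f′(x) = 2x + 3. Iterate:
  r_0 = 8 (mod 13)
  r_1 = 112 (mod 169)
Final: r = 112 satisfies f(r) ≡ 0 mod 13^2.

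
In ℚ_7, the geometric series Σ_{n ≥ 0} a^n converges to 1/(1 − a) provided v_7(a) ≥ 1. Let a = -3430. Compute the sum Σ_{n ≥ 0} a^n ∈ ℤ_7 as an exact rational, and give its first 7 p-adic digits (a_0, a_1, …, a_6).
Σ a^n = 1/(1 − a) = 1/3431;  first 7 digits = (1, 0, 0, 4, 5, 6, 1)

v_7(a) = 3 ≥ 1, so the series converges in ℤ_7 to 1/(1 − a) = 1/(1 − (-3430)) = 1/3431. Expand this rational in ℤ_7: compute digits iteratively via d_i = x_i mod 7, x_{i+1} = (x_i − d_i)/7. The first 7 digits are (1, 0, 0, 4, 5, 6, 1).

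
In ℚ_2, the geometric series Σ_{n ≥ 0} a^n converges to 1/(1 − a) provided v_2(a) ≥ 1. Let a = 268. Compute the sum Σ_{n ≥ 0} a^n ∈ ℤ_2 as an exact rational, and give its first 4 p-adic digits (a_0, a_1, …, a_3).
Σ a^n = 1/(1 − a) = -1/267;  first 4 digits = (1, 0, 1, 1)

v_2(a) = 2 ≥ 1, so the series converges in ℤ_2 to 1/(1 − a) = 1/(1 − 268) = -1/267. Expand this rational in ℤ_2: compute digits iteratively via d_i = x_i mod 2, x_{i+1} = (x_i − d_i)/2. The first 4 digits are (1, 0, 1, 1).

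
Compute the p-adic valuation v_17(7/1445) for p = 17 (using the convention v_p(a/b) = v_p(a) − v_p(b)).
v_17(7/1445) = -2

Factor powers of 17 from the numerator and denominator of the reduced fraction: 7 = 17^0 · 7 and 1445 = 17^2 · 5. Apply v_p(a/b) = v_p(a) − v_p(b): v_17(7/1445) = 0 − 2 = -2.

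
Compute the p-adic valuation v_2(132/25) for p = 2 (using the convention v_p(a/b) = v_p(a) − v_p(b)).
v_2(132/25) = 2

Factor powers of 2 from the numerator and denominator of the reduced fraction: 132 = 2^2 · 33 and 25 = 2^0 · 25. Apply v_p(a/b) = v_p(a) − v_p(b): v_2(132/25) = 2 − 0 = 2.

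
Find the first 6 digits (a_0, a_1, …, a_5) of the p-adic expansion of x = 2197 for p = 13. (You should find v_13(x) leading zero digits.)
(a_0, …, a_5) = (0, 0, 0, 1, 0, 0)

v_13(2197) = 3, so a_0 = ... = a_2 = 0. Factor out: x = 13^3 · u with u = 1 a unit in ℤ_13. Expand u iteratively via a_{v+i} = u_i mod 13, u_{i+1} = (u_i − a_{v+i})/13:
  u_0 = 1;  a_3 = 1;  u_1 = (u_0 − 1)/13 = 0
  u_1 = 0;  a_4 = 0;  u_2 = (u_1 − 0)/13 = 0
  u_2 = 0;  a_5 = 0;  u_3 = (u_2 − 0)/13 = 0
Digits: (0, 0, 0, 1, 0, 0).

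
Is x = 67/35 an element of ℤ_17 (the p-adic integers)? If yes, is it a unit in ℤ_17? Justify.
x ∈ ℤ_17^× (unit); v_17(x) = 0

ℤ_17 = {x ∈ ℚ_17 : v_17(x) ≥ 0} and ℤ_17^× = {x ∈ ℤ_17 : v_17(x) = 0}. Here v_17(67/35) = v_17(num) − v_17(den) = 0; compare against these criteria.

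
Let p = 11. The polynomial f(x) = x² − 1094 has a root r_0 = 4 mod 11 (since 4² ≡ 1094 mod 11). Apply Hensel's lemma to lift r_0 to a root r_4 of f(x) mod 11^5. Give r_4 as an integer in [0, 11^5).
r_4 = 155291 (mod 161051)

Hensel's recurrence: r_{i+1} = r_i − f(r_i)·(f′(r_i))^{-1} mod 11^{i+2}, with f′(x) = 2x. Iterate:
  r_0 = 4 (mod 11)
  r_1 = 48 (mod 121)
  r_2 = 895 (mod 1331)
  r_3 = 8881 (mod 14641)
  r_4 = 155291 (mod 161051)
Final: r_4 = 155291, and one checks f(r_4) ≡ 0 mod 11^5.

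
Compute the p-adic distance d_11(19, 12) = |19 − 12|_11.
d_11(19, 12) = 1

Step 1 — x − y = 19 − 12 = 7. Step 2 — v_11(7) = 0 (factor: 7 = (11^0 · 7); the sign does not affect v_p). Step 3 — |x − y|_11 = 11^{0} = 1.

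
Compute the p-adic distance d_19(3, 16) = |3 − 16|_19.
d_19(3, 16) = 1

Step 1 — x − y = 3 − 16 = -13. Step 2 — v_19(-13) = 0 (factor: -13 = −(19^0 · 13); the sign does not affect v_p). Step 3 — |x − y|_19 = 19^{0} = 1.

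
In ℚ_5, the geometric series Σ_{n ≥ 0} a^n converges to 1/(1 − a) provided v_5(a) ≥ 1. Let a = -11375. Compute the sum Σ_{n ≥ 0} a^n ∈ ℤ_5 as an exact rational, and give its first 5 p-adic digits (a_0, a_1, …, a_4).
Σ a^n = 1/(1 − a) = 1/11376;  first 5 digits = (1, 0, 0, 4, 1)

v_5(a) = 3 ≥ 1, so the series converges in ℤ_5 to 1/(1 − a) = 1/(1 − (-11375)) = 1/11376. Expand this rational in ℤ_5: compute digits iteratively via d_i = x_i mod 5, x_{i+1} = (x_i − d_i)/5. The first 5 digits are (1, 0, 0, 4, 1).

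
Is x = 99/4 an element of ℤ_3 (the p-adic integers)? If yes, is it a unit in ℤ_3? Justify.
x ∈ ℤ_3 but not a unit; v_3(x) = 2 > 0

ℤ_3 = {x ∈ ℚ_3 : v_3(x) ≥ 0} and ℤ_3^× = {x ∈ ℤ_3 : v_3(x) = 0}. Here v_3(99/4) = v_3(num) − v_3(den) = 2; compare against these criteria.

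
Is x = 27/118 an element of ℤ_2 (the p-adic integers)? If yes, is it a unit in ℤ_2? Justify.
x ∉ ℤ_2 (v_2(x) = -1 < 0)

ℤ_2 = {x ∈ ℚ_2 : v_2(x) ≥ 0} and ℤ_2^× = {x ∈ ℤ_2 : v_2(x) = 0}. Here v_2(27/118) = v_2(num) − v_2(den) = -1; compare against these criteria.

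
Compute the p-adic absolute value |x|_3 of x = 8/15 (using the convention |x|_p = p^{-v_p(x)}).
|8/15|_3 = 3

Step 1 — compute v_3(x) by factoring powers of 3 out of the numerator and denominator: v_3(8/15) = -1. Step 2 — apply |x|_p = p^{-v_p(x)} = 3^{1} = 3.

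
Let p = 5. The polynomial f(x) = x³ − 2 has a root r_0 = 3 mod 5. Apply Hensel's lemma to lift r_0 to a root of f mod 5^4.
r_3 = 303 (mod 625)

Hensel: r_{i+1} = r_i − f(r_i)/f′(r_i) mod 5^{i+2}, where f′(x) = 3x². Iterate:
  r_0 = 3 (mod 5)
  r_1 = 3 (mod 25)
  r_2 = 53 (mod 125)
  r_3 = 303 (mod 625)
Final: r = 303 with f(r) ≡ 0 mod 5^4.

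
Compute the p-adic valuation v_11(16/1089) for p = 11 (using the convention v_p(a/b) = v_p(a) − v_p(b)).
v_11(16/1089) = -2

Factor powers of 11 from the numerator and denominator of the reduced fraction: 16 = 11^0 · 16 and 1089 = 11^2 · 9. Apply v_p(a/b) = v_p(a) − v_p(b): v_11(16/1089) = 0 − 2 = -2.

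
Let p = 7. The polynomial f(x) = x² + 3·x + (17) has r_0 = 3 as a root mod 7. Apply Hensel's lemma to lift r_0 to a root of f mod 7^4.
r_3 = 108 (mod 2401)

Hensel: r_{i+1} = r_i − f(r_i)·(f′(r_i))^{-1} mod 7^{i+2}, f′(x) = 2x + 3. Iterate:
  r_0 = 3 (mod 7)
  r_1 = 10 (mod 49)
  r_2 = 108 (mod 343)
  r_3 = 108 (mod 2401)
Final: r = 108 satisfies f(r) ≡ 0 mod 7^4.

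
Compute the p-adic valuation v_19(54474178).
v_19(54474178) = 5

v_19(n) is the largest exponent k such that 19^k divides n. Factor out: 54474178 = 19^5 · 22. (Sign doesn't affect v_p.) So v_19(54474178) = 5.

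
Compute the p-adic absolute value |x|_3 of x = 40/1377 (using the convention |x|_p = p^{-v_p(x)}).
|40/1377|_3 = 81

Step 1 — compute v_3(x) by factoring powers of 3 out of the numerator and denominator: v_3(40/1377) = -4. Step 2 — apply |x|_p = p^{-v_p(x)} = 3^{4} = 81.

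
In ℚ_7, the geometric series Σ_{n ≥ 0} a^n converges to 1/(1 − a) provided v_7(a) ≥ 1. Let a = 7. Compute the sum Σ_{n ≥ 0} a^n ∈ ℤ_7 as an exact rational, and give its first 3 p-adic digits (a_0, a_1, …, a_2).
Σ a^n = 1/(1 − a) = -1/6;  first 3 digits = (1, 1, 1)

v_7(a) = 1 ≥ 1, so the series converges in ℤ_7 to 1/(1 − a) = 1/(1 − 7) = -1/6. Expand this rational in ℤ_7: compute digits iteratively via d_i = x_i mod 7, x_{i+1} = (x_i − d_i)/7. The first 3 digits are (1, 1, 1).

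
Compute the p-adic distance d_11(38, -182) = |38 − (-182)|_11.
d_11(38, -182) = 1/11

Step 1 — x − y = 38 − (-182) = 220. Step 2 — v_11(220) = 1 (factor: 220 = (11^1 · 20); the sign does not affect v_p). Step 3 — |x − y|_11 = 11^{-1} = 1/11.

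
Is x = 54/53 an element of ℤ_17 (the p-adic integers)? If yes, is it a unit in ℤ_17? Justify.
x ∈ ℤ_17^× (unit); v_17(x) = 0

ℤ_17 = {x ∈ ℚ_17 : v_17(x) ≥ 0} and ℤ_17^× = {x ∈ ℤ_17 : v_17(x) = 0}. Here v_17(54/53) = v_17(num) − v_17(den) = 0; compare against these criteria.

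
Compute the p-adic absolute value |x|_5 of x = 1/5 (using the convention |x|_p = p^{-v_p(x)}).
|1/5|_5 = 5

Step 1 — compute v_5(x) by factoring powers of 5 out of the numerator and denominator: v_5(1/5) = -1. Step 2 — apply |x|_p = p^{-v_p(x)} = 5^{1} = 5.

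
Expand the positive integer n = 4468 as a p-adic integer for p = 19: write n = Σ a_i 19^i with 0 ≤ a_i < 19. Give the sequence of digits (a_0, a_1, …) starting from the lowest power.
(a_0, a_1, …) = (3, 7, 12)

Repeated division by 19 gives the digits low-to-high: 4468 = 3 + 7·19^1 + 12·19^2. Digit sequence: (3, 7, 12).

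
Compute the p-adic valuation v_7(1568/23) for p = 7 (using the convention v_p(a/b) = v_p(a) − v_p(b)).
v_7(1568/23) = 2

Factor powers of 7 from the numerator and denominator of the reduced fraction: 1568 = 7^2 · 32 and 23 = 7^0 · 23. Apply v_p(a/b) = v_p(a) − v_p(b): v_7(1568/23) = 2 − 0 = 2.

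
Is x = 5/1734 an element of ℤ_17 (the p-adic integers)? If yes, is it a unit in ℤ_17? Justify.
x ∉ ℤ_17 (v_17(x) = -2 < 0)

ℤ_17 = {x ∈ ℚ_17 : v_17(x) ≥ 0} and ℤ_17^× = {x ∈ ℤ_17 : v_17(x) = 0}. Here v_17(5/1734) = v_17(num) − v_17(den) = -2; compare against these criteria.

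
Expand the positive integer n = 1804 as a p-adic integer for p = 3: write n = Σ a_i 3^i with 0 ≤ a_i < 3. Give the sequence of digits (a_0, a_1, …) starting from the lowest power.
(a_0, a_1, …) = (1, 1, 2, 0, 1, 1, 2)

Repeated division by 3 gives the digits low-to-high: 1804 = 1 + 1·3^1 + 2·3^2 + 1·3^4 + 1·3^5 + 2·3^6. Digit sequence: (1, 1, 2, 0, 1, 1, 2).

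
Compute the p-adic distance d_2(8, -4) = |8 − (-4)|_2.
d_2(8, -4) = 1/4

Step 1 — x − y = 8 − (-4) = 12. Step 2 — v_2(12) = 2 (factor: 12 = (2^2 · 3); the sign does not affect v_p). Step 3 — |x − y|_2 = 2^{-2} = 1/4.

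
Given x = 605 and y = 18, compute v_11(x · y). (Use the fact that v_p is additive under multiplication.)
v_11(10890) = 2

v_p(x) = 2 (factor: 605 = 11^2 · 5); v_p(y) = 0 (factor: 18 = 11^0 · 18). Additivity: v_p(xy) = v_p(x) + v_p(y) = 2 + 0 = 2. (Direct check: xy = 10890 = 11^2 · (90).)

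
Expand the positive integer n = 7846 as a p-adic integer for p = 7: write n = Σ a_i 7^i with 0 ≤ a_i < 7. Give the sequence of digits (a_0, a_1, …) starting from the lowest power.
(a_0, a_1, …) = (6, 0, 6, 1, 3)

Repeated division by 7 gives the digits low-to-high: 7846 = 6 + 6·7^2 + 1·7^3 + 3·7^4. Digit sequence: (6, 0, 6, 1, 3).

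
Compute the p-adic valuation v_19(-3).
v_19(-3) = 0

v_19(n) is the largest exponent k such that 19^k divides n. Factor out: -3 = -19^0 · 3. (Sign doesn't affect v_p.) So v_19(-3) = 0.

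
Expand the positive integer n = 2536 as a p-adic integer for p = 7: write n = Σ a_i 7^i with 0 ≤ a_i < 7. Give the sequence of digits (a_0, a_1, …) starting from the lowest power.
(a_0, a_1, …) = (2, 5, 2, 0, 1)

Repeated division by 7 gives the digits low-to-high: 2536 = 2 + 5·7^1 + 2·7^2 + 1·7^4. Digit sequence: (2, 5, 2, 0, 1).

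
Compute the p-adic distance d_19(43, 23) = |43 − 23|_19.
d_19(43, 23) = 1

Step 1 — x − y = 43 − 23 = 20. Step 2 — v_19(20) = 0 (factor: 20 = (19^0 · 20); the sign does not affect v_p). Step 3 — |x − y|_19 = 19^{0} = 1.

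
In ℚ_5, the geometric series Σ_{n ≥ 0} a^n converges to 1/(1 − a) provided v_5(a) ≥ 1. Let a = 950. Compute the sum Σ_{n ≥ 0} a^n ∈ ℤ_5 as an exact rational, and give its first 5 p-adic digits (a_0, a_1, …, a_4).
Σ a^n = 1/(1 − a) = -1/949;  first 5 digits = (1, 0, 3, 2, 0)

v_5(a) = 2 ≥ 1, so the series converges in ℤ_5 to 1/(1 − a) = 1/(1 − 950) = -1/949. Expand this rational in ℤ_5: compute digits iteratively via d_i = x_i mod 5, x_{i+1} = (x_i − d_i)/5. The first 5 digits are (1, 0, 3, 2, 0).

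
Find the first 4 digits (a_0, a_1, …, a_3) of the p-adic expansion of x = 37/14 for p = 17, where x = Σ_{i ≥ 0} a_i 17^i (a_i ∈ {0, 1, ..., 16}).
(a_0, …, a_3) = (16, 15, 10, 3)

v_17(37/14) = 0 (numerator and denominator both coprime to 17), so x ∈ ℤ_17^×. Compute digits iteratively via a_i = x_i mod 17, x_{i+1} = (x_i − a_i)/17, with x_0 = x:
  x_0 = 37/14;  a_0 = 16;  x_1 = (x_0 − 16)/17 = -11/14
  x_1 = -11/14;  a_1 = 15;  x_2 = (x_1 − 15)/17 = -13/14
  x_2 = -13/14;  a_2 = 10;  x_3 = (x_2 − 10)/17 = -9/14
  x_3 = -9/14;  a_3 = 3;  x_4 = (x_3 − 3)/17 = -3/14
Digits: (16, 15, 10, 3).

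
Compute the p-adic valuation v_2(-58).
v_2(-58) = 1

v_2(n) is the largest exponent k such that 2^k divides n. Factor out: -58 = -2^1 · 29. (Sign doesn't affect v_p.) So v_2(-58) = 1.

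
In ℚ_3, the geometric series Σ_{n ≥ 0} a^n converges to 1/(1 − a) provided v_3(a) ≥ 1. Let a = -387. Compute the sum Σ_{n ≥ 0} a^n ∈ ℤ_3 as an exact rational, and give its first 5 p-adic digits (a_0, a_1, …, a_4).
Σ a^n = 1/(1 − a) = 1/388;  first 5 digits = (1, 0, 2, 0, 2)

v_3(a) = 2 ≥ 1, so the series converges in ℤ_3 to 1/(1 − a) = 1/(1 − (-387)) = 1/388. Expand this rational in ℤ_3: compute digits iteratively via d_i = x_i mod 3, x_{i+1} = (x_i − d_i)/3. The first 5 digits are (1, 0, 2, 0, 2).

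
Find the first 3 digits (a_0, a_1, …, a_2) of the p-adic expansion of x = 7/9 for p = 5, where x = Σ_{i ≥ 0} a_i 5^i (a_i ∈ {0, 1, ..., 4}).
(a_0, …, a_2) = (3, 4, 3)

v_5(7/9) = 0 (numerator and denominator both coprime to 5), so x ∈ ℤ_5^×. Compute digits iteratively via a_i = x_i mod 5, x_{i+1} = (x_i − a_i)/5, with x_0 = x:
  x_0 = 7/9;  a_0 = 3;  x_1 = (x_0 − 3)/5 = -4/9
  x_1 = -4/9;  a_1 = 4;  x_2 = (x_1 − 4)/5 = -8/9
  x_2 = -8/9;  a_2 = 3;  x_3 = (x_2 − 3)/5 = -7/9
Digits: (3, 4, 3).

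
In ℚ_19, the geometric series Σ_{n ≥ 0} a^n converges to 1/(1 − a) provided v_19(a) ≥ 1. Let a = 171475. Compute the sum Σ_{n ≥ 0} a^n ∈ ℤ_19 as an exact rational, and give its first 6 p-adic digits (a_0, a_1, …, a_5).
Σ a^n = 1/(1 − a) = -1/171474;  first 6 digits = (1, 0, 0, 6, 1, 0)

v_19(a) = 3 ≥ 1, so the series converges in ℤ_19 to 1/(1 − a) = 1/(1 − 171475) = -1/171474. Expand this rational in ℤ_19: compute digits iteratively via d_i = x_i mod 19, x_{i+1} = (x_i − d_i)/19. The first 6 digits are (1, 0, 0, 6, 1, 0).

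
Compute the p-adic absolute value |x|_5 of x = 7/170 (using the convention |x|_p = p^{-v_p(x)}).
|7/170|_5 = 5

Step 1 — compute v_5(x) by factoring powers of 5 out of the numerator and denominator: v_5(7/170) = -1. Step 2 — apply |x|_p = p^{-v_p(x)} = 5^{1} = 5.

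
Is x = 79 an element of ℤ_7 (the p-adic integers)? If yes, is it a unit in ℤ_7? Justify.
x ∈ ℤ_7^× (unit); v_7(x) = 0

ℤ_7 = {x ∈ ℚ_7 : v_7(x) ≥ 0} and ℤ_7^× = {x ∈ ℤ_7 : v_7(x) = 0}. Here v_7(79) = v_7(num) − v_7(den) = 0; compare against these criteria.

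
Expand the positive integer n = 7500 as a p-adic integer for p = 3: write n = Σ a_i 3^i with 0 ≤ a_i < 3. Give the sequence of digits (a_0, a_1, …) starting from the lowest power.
(a_0, a_1, …) = (0, 1, 2, 1, 2, 0, 1, 0, 1)

Repeated division by 3 gives the digits low-to-high: 7500 = 1·3^1 + 2·3^2 + 1·3^3 + 2·3^4 + 1·3^6 + 1·3^8. Digit sequence: (0, 1, 2, 1, 2, 0, 1, 0, 1).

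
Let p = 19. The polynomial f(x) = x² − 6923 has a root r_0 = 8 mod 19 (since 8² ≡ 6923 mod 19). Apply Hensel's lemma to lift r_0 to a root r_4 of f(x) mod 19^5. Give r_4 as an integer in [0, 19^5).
r_4 = 1083730 (mod 2476099)

Hensel's recurrence: r_{i+1} = r_i − f(r_i)·(f′(r_i))^{-1} mod 19^{i+2}, with f′(x) = 2x. Iterate:
  r_0 = 8 (mod 19)
  r_1 = 8 (mod 361)
  r_2 = 8 (mod 6859)
  r_3 = 41162 (mod 130321)
  r_4 = 1083730 (mod 2476099)
Final: r_4 = 1083730, and one checks f(r_4) ≡ 0 mod 19^5.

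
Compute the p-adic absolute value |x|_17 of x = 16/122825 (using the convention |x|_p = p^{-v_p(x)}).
|16/122825|_17 = 4913

Step 1 — compute v_17(x) by factoring powers of 17 out of the numerator and denominator: v_17(16/122825) = -3. Step 2 — apply |x|_p = p^{-v_p(x)} = 17^{3} = 4913.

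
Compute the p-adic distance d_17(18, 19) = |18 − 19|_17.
d_17(18, 19) = 1

Step 1 — x − y = 18 − 19 = -1. Step 2 — v_17(-1) = 0 (factor: -1 = −(17^0 · 1); the sign does not affect v_p). Step 3 — |x − y|_17 = 17^{0} = 1.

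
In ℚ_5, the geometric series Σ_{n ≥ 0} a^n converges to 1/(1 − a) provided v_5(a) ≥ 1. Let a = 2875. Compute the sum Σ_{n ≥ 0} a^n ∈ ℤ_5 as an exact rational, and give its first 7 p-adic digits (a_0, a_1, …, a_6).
Σ a^n = 1/(1 − a) = -1/2874;  first 7 digits = (1, 0, 0, 3, 4, 0, 4)

v_5(a) = 3 ≥ 1, so the series converges in ℤ_5 to 1/(1 − a) = 1/(1 − 2875) = -1/2874. Expand this rational in ℤ_5: compute digits iteratively via d_i = x_i mod 5, x_{i+1} = (x_i − d_i)/5. The first 7 digits are (1, 0, 0, 3, 4, 0, 4).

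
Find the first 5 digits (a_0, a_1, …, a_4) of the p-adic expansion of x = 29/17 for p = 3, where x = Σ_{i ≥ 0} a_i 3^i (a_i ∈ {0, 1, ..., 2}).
(a_0, …, a_4) = (1, 2, 1, 0, 0)

v_3(29/17) = 0 (numerator and denominator both coprime to 3), so x ∈ ℤ_3^×. Compute digits iteratively via a_i = x_i mod 3, x_{i+1} = (x_i − a_i)/3, with x_0 = x:
  x_0 = 29/17;  a_0 = 1;  x_1 = (x_0 − 1)/3 = 4/17
  x_1 = 4/17;  a_1 = 2;  x_2 = (x_1 − 2)/3 = -10/17
  x_2 = -10/17;  a_2 = 1;  x_3 = (x_2 − 1)/3 = -9/17
  x_3 = -9/17;  a_3 = 0;  x_4 = (x_3 − 0)/3 = -3/17
  x_4 = -3/17;  a_4 = 0;  x_5 = (x_4 − 0)/3 = -1/17
Digits: (1, 2, 1, 0, 0).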